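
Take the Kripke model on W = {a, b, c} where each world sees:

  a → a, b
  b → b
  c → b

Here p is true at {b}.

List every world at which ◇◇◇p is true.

{a, b, c}

a: successors {a, b}; ◇◇p there: a:T, b:T. ✓
b: successors {b}; ◇◇p there: b:T. ✓
c: successors {b}; ◇◇p there: b:T. ✓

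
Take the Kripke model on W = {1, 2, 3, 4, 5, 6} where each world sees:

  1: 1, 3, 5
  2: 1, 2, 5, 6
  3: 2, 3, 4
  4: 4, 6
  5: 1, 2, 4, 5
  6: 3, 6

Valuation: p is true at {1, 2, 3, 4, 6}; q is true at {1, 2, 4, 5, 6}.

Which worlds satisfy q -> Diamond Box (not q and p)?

{3}

1: q is T, Diamond Box (not q and p) is F. ✗
2: q is T, Diamond Box (not q and p) is F. ✗
3: q is F, Diamond Box (not q and p) is F. ✓
4: q is T, Diamond Box (not q and p) is F. ✗
5: q is T, Diamond Box (not q and p) is F. ✗
6: q is T, Diamond Box (not q and p) is F. ✗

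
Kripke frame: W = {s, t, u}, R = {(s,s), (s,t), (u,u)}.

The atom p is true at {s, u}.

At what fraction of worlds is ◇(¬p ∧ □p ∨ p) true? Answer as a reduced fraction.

s: successors {s, t}; ¬p ∧ □p ∨ p there: s:T, t:T. ✓
t: no successors, so ◇(¬p ∧ □p ∨ p) fails. ✗
u: successors {u}; ¬p ∧ □p ∨ p there: u:T. ✓
That's 2 of 3 worlds, so 2/3.

2/3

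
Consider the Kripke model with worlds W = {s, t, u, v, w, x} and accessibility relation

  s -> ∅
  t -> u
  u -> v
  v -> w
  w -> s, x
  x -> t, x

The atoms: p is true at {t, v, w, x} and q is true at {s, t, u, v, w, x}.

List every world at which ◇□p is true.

{t, u, w, x}

s: no successors, so ◇□p fails. ✗
t: successors {u}; □p there: u:T. ✓
u: successors {v}; □p there: v:T. ✓
v: successors {w}; □p there: w:F. ✗
w: successors {s, x}; □p there: s:T, x:T. ✓
x: successors {t, x}; □p there: t:F, x:T. ✓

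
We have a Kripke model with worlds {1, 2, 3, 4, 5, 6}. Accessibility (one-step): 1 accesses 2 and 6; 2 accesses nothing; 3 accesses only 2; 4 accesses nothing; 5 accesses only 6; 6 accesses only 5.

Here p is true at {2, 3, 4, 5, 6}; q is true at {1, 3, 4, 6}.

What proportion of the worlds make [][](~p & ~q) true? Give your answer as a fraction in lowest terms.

1/2

1: successors {2, 6}; [](~p & ~q) there: 2:T, 6:F. ✗
2: no successors, so [][](~p & ~q) holds vacuously. ✓
3: successors {2}; [](~p & ~q) there: 2:T. ✓
4: no successors, so [][](~p & ~q) holds vacuously. ✓
5: successors {6}; [](~p & ~q) there: 6:F. ✗
6: successors {5}; [](~p & ~q) there: 5:F. ✗
That's 3 of 6 worlds, so 3/6 = 1/2.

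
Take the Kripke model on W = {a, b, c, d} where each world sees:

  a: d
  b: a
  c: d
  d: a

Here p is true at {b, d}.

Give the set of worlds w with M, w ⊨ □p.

a: successors {d}; p there: d:T. ✓
b: successors {a}; p there: a:F. ✗
c: successors {d}; p there: d:T. ✓
d: successors {a}; p there: a:F. ✗

{a, c}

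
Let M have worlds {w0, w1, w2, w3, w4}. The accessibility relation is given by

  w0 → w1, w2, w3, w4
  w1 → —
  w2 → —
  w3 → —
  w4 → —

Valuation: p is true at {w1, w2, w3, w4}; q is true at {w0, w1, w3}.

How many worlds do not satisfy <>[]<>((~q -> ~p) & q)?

4

w0: successors {w1, w2, w3, w4}; []<>((~q -> ~p) & q) there: w1:T, w2:T, w3:T, w4:T. ✓
w1: no successors, so <>[]<>((~q -> ~p) & q) fails. ✗
w2: no successors, so <>[]<>((~q -> ~p) & q) fails. ✗
w3: no successors, so <>[]<>((~q -> ~p) & q) fails. ✗
w4: no successors, so <>[]<>((~q -> ~p) & q) fails. ✗
Satisfying worlds: {w0}.
So <>[]<>((~q -> ~p) & q) fails at the other 4 worlds.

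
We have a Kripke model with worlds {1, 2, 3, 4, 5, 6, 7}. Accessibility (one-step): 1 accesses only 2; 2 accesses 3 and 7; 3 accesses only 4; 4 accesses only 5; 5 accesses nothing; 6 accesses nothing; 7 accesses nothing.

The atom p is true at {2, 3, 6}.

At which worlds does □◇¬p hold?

{1, 3, 5, 6, 7}

1: successors {2}; ◇¬p there: 2:T. ✓
2: successors {3, 7}; ◇¬p there: 3:T, 7:F. ✗
3: successors {4}; ◇¬p there: 4:T. ✓
4: successors {5}; ◇¬p there: 5:F. ✗
5: no successors, so □◇¬p holds vacuously. ✓
6: no successors, so □◇¬p holds vacuously. ✓
7: no successors, so □◇¬p holds vacuously. ✓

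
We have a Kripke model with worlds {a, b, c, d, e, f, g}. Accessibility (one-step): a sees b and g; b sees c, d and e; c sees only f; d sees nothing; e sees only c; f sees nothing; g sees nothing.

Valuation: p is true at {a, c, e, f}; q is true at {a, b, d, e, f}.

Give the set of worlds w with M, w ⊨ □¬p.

{a, d, f, g}

a: successors {b, g}; ¬p there: b:T, g:T. ✓
b: successors {c, d, e}; ¬p there: c:F, d:T, e:F. ✗
c: successors {f}; ¬p there: f:F. ✗
d: no successors, so □¬p holds vacuously. ✓
e: successors {c}; ¬p there: c:F. ✗
f: no successors, so □¬p holds vacuously. ✓
g: no successors, so □¬p holds vacuously. ✓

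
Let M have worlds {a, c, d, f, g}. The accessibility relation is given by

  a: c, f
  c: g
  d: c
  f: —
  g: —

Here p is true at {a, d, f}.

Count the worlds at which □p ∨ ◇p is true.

a: □p is F, ◇p is T. ✓
c: □p is F, ◇p is F. ✗
d: □p is F, ◇p is F. ✗
f: □p is T, ◇p is F. ✓
g: □p is T, ◇p is F. ✓
Satisfying worlds: {a, f, g}.

3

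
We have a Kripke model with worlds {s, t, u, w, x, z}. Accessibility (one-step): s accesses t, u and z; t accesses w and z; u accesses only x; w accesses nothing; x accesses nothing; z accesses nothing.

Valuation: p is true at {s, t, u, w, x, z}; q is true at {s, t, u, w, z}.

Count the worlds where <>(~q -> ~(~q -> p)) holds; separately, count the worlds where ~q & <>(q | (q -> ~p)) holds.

For <>(~q -> ~(~q -> p)):
s: successors {t, u, z}; ~q -> ~(~q -> p) there: t:T, u:T, z:T. ✓
t: successors {w, z}; ~q -> ~(~q -> p) there: w:T, z:T. ✓
u: successors {x}; ~q -> ~(~q -> p) there: x:F. ✗
w: no successors, so <>(~q -> ~(~q -> p)) fails. ✗
x: no successors, so <>(~q -> ~(~q -> p)) fails. ✗
z: no successors, so <>(~q -> ~(~q -> p)) fails. ✗
— 2 worlds.
For ~q & <>(q | (q -> ~p)):
s: ~q is F, <>(q | (q -> ~p)) is T. ✗
t: ~q is F, <>(q | (q -> ~p)) is T. ✗
u: ~q is F, <>(q | (q -> ~p)) is T. ✗
w: ~q is F, <>(q | (q -> ~p)) is F. ✗
x: ~q is T, <>(q | (q -> ~p)) is F. ✗
z: ~q is F, <>(q | (q -> ~p)) is F. ✗
— 0 worlds.

2 and 0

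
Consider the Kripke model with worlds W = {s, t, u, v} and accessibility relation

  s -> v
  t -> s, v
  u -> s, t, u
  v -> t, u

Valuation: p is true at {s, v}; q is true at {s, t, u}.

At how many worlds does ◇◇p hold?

3

s: successors {v}; ◇p there: v:F. ✗
t: successors {s, v}; ◇p there: s:T, v:F. ✓
u: successors {s, t, u}; ◇p there: s:T, t:T, u:T. ✓
v: successors {t, u}; ◇p there: t:T, u:T. ✓
Satisfying worlds: {t, u, v}.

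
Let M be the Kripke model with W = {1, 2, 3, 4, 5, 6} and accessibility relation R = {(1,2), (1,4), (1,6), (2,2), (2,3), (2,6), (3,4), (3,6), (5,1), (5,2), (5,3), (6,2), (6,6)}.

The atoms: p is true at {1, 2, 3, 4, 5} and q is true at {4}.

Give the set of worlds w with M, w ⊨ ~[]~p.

{1, 2, 3, 5, 6}

1: []~p is F. ✓
2: []~p is F. ✓
3: []~p is F. ✓
4: []~p is T. ✗
5: []~p is F. ✓
6: []~p is F. ✓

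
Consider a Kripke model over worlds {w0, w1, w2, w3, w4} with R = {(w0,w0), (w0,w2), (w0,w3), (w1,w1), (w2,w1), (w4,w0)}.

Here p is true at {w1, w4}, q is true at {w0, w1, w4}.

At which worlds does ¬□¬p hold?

w0: □¬p is T. ✗
w1: □¬p is F. ✓
w2: □¬p is F. ✓
w3: □¬p is T. ✗
w4: □¬p is T. ✗

{w1, w2}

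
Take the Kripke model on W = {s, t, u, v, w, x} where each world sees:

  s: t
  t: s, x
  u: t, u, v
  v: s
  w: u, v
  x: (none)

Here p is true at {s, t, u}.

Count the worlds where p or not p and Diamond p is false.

s: p is T, not p and Diamond p is F. ✓
t: p is T, not p and Diamond p is F. ✓
u: p is T, not p and Diamond p is F. ✓
v: p is F, not p and Diamond p is T. ✓
w: p is F, not p and Diamond p is T. ✓
x: p is F, not p and Diamond p is F. ✗
Satisfying worlds: {s, t, u, v, w}.
So p or not p and Diamond p fails at the other 1 world.

1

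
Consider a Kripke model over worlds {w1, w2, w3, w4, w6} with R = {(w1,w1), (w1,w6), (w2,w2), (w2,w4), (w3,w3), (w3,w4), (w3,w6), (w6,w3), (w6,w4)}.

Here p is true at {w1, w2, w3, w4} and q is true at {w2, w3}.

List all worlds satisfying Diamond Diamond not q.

{w1, w2, w3, w6}

w1: successors {w1, w6}; Diamond not q there: w1:T, w6:T. ✓
w2: successors {w2, w4}; Diamond not q there: w2:T, w4:F. ✓
w3: successors {w3, w4, w6}; Diamond not q there: w3:T, w4:F, w6:T. ✓
w4: no successors, so Diamond Diamond not q fails. ✗
w6: successors {w3, w4}; Diamond not q there: w3:T, w4:F. ✓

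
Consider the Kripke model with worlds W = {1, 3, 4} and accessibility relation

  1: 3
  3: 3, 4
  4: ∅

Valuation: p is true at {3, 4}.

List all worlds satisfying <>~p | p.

{3, 4}

1: <>~p is F, p is F. ✗
3: <>~p is F, p is T. ✓
4: <>~p is F, p is T. ✓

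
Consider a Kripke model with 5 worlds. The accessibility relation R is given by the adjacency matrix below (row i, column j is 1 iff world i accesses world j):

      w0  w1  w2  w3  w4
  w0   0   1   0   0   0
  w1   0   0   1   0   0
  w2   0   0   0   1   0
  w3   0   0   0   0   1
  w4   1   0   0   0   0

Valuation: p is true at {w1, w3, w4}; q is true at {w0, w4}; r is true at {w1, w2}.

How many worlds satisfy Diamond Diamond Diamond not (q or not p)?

w0: successors {w1}; Diamond Diamond not (q or not p) there: w1:T. ✓
w1: successors {w2}; Diamond Diamond not (q or not p) there: w2:F. ✗
w2: successors {w3}; Diamond Diamond not (q or not p) there: w3:F. ✗
w3: successors {w4}; Diamond Diamond not (q or not p) there: w4:T. ✓
w4: successors {w0}; Diamond Diamond not (q or not p) there: w0:F. ✗
Satisfying worlds: {w0, w3}.

2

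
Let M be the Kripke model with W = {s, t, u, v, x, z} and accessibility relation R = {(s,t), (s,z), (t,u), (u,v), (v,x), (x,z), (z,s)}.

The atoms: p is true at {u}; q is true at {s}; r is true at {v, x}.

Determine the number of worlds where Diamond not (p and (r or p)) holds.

5

s: successors {t, z}; not (p and (r or p)) there: t:T, z:T. ✓
t: successors {u}; not (p and (r or p)) there: u:F. ✗
u: successors {v}; not (p and (r or p)) there: v:T. ✓
v: successors {x}; not (p and (r or p)) there: x:T. ✓
x: successors {z}; not (p and (r or p)) there: z:T. ✓
z: successors {s}; not (p and (r or p)) there: s:T. ✓
Satisfying worlds: {s, u, v, x, z}.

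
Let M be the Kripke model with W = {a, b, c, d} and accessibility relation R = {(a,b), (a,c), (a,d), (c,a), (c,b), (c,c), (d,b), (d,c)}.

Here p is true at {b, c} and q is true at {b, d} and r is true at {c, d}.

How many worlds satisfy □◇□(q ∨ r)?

1

a: successors {b, c, d}; ◇□(q ∨ r) there: b:F, c:T, d:T. ✗
b: no successors, so □◇□(q ∨ r) holds vacuously. ✓
c: successors {a, b, c}; ◇□(q ∨ r) there: a:T, b:F, c:T. ✗
d: successors {b, c}; ◇□(q ∨ r) there: b:F, c:T. ✗
Satisfying worlds: {b}.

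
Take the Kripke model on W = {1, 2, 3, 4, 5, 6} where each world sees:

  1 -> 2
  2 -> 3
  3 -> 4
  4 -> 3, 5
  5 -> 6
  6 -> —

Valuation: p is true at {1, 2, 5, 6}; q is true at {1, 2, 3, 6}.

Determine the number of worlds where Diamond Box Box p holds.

1: successors {2}; Box Box p there: 2:F. ✗
2: successors {3}; Box Box p there: 3:F. ✗
3: successors {4}; Box Box p there: 4:F. ✗
4: successors {3, 5}; Box Box p there: 3:F, 5:T. ✓
5: successors {6}; Box Box p there: 6:T. ✓
6: no successors, so Diamond Box Box p fails. ✗
Satisfying worlds: {4, 5}.

2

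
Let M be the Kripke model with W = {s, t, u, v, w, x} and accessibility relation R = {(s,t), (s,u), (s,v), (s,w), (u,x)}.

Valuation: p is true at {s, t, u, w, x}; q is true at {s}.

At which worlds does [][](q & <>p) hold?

{t, u, v, w, x}

s: successors {t, u, v, w}; [](q & <>p) there: t:T, u:F, v:T, w:T. ✗
t: no successors, so [][](q & <>p) holds vacuously. ✓
u: successors {x}; [](q & <>p) there: x:T. ✓
v: no successors, so [][](q & <>p) holds vacuously. ✓
w: no successors, so [][](q & <>p) holds vacuously. ✓
x: no successors, so [][](q & <>p) holds vacuously. ✓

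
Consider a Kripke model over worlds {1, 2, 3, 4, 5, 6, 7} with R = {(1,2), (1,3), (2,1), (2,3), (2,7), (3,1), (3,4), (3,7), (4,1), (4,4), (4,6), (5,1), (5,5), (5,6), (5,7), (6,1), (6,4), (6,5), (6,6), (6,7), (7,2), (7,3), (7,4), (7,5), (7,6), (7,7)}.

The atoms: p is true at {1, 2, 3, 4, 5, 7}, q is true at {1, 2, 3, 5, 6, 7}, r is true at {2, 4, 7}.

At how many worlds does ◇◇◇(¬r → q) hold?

7

1: successors {2, 3}; ◇◇(¬r → q) there: 2:T, 3:T. ✓
2: successors {1, 3, 7}; ◇◇(¬r → q) there: 1:T, 3:T, 7:T. ✓
3: successors {1, 4, 7}; ◇◇(¬r → q) there: 1:T, 4:T, 7:T. ✓
4: successors {1, 4, 6}; ◇◇(¬r → q) there: 1:T, 4:T, 6:T. ✓
5: successors {1, 5, 6, 7}; ◇◇(¬r → q) there: 1:T, 5:T, 6:T, 7:T. ✓
6: successors {1, 4, 5, 6, 7}; ◇◇(¬r → q) there: 1:T, 4:T, 5:T, 6:T, 7:T. ✓
7: successors {2, 3, 4, 5, 6, 7}; ◇◇(¬r → q) there: 2:T, 3:T, 4:T, 5:T, 6:T, 7:T. ✓
Satisfying worlds: {1, 2, 3, 4, 5, 6, 7}.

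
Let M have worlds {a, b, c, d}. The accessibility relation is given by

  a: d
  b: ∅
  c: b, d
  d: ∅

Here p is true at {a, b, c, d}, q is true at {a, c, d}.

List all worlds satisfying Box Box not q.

{a, b, c, d}

a: successors {d}; Box not q there: d:T. ✓
b: no successors, so Box Box not q holds vacuously. ✓
c: successors {b, d}; Box not q there: b:T, d:T. ✓
d: no successors, so Box Box not q holds vacuously. ✓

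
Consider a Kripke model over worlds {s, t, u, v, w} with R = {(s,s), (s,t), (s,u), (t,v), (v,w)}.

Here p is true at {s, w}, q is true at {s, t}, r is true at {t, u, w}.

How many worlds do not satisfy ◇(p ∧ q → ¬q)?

s: successors {s, t, u}; p ∧ q → ¬q there: s:F, t:T, u:T. ✓
t: successors {v}; p ∧ q → ¬q there: v:T. ✓
u: no successors, so ◇(p ∧ q → ¬q) fails. ✗
v: successors {w}; p ∧ q → ¬q there: w:T. ✓
w: no successors, so ◇(p ∧ q → ¬q) fails. ✗
Satisfying worlds: {s, t, v}.
So ◇(p ∧ q → ¬q) fails at the other 2 worlds.

2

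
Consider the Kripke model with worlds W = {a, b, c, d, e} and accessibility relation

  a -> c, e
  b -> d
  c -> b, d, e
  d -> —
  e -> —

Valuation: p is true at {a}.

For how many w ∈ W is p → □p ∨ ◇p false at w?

a: p is T, □p ∨ ◇p is F. ✗
b: p is F, □p ∨ ◇p is F. ✓
c: p is F, □p ∨ ◇p is F. ✓
d: p is F, □p ∨ ◇p is T. ✓
e: p is F, □p ∨ ◇p is T. ✓
Satisfying worlds: {b, c, d, e}.
So p → □p ∨ ◇p fails at the other 1 world.

1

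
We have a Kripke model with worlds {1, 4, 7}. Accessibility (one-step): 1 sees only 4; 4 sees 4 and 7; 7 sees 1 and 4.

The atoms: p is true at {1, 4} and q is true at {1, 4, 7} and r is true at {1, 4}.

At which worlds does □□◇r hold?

{1, 4, 7}

1: successors {4}; □◇r there: 4:T. ✓
4: successors {4, 7}; □◇r there: 4:T, 7:T. ✓
7: successors {1, 4}; □◇r there: 1:T, 4:T. ✓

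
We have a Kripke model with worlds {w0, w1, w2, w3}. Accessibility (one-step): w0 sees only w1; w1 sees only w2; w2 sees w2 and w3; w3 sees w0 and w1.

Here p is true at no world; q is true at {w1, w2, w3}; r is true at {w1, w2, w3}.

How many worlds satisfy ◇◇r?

4

w0: successors {w1}; ◇r there: w1:T. ✓
w1: successors {w2}; ◇r there: w2:T. ✓
w2: successors {w2, w3}; ◇r there: w2:T, w3:T. ✓
w3: successors {w0, w1}; ◇r there: w0:T, w1:T. ✓
Satisfying worlds: {w0, w1, w2, w3}.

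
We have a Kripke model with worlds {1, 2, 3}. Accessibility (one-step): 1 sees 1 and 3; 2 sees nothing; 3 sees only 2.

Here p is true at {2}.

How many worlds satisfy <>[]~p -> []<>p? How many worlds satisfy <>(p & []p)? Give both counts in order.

1 and 1

For <>[]~p -> []<>p:
1: <>[]~p is T, []<>p is F. ✗
2: <>[]~p is F, []<>p is T. ✓
3: <>[]~p is T, []<>p is F. ✗
— 1 world.
For <>(p & []p):
1: successors {1, 3}; p & []p there: 1:F, 3:F. ✗
2: no successors, so <>(p & []p) fails. ✗
3: successors {2}; p & []p there: 2:T. ✓
— 1 world.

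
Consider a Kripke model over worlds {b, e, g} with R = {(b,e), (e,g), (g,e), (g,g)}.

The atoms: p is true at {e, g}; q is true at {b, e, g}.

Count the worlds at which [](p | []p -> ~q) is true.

0

b: successors {e}; p | []p -> ~q there: e:F. ✗
e: successors {g}; p | []p -> ~q there: g:F. ✗
g: successors {e, g}; p | []p -> ~q there: e:F, g:F. ✗
Satisfying worlds: ∅.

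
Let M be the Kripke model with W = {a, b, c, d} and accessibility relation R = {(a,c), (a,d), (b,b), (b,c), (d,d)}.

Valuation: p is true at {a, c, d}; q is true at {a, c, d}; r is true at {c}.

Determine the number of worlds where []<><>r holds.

1

a: successors {c, d}; <><>r there: c:F, d:F. ✗
b: successors {b, c}; <><>r there: b:T, c:F. ✗
c: no successors, so []<><>r holds vacuously. ✓
d: successors {d}; <><>r there: d:F. ✗
Satisfying worlds: {c}.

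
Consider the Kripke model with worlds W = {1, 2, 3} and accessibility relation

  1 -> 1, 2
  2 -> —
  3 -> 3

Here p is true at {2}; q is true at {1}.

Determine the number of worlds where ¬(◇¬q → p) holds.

2

1: ◇¬q → p is F. ✓
2: ◇¬q → p is T. ✗
3: ◇¬q → p is F. ✓
Satisfying worlds: {1, 3}.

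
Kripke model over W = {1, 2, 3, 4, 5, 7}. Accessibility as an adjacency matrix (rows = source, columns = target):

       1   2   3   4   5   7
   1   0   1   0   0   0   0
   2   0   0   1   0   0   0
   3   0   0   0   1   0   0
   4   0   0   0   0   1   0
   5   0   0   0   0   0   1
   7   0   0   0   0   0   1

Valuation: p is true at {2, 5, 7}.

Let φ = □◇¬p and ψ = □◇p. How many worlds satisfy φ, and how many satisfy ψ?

2 and 4

For □◇¬p:
1: successors {2}; ◇¬p there: 2:T. ✓
2: successors {3}; ◇¬p there: 3:T. ✓
3: successors {4}; ◇¬p there: 4:F. ✗
4: successors {5}; ◇¬p there: 5:F. ✗
5: successors {7}; ◇¬p there: 7:F. ✗
7: successors {7}; ◇¬p there: 7:F. ✗
— 2 worlds.
For □◇p:
1: successors {2}; ◇p there: 2:F. ✗
2: successors {3}; ◇p there: 3:F. ✗
3: successors {4}; ◇p there: 4:T. ✓
4: successors {5}; ◇p there: 5:T. ✓
5: successors {7}; ◇p there: 7:T. ✓
7: successors {7}; ◇p there: 7:T. ✓
— 4 worlds.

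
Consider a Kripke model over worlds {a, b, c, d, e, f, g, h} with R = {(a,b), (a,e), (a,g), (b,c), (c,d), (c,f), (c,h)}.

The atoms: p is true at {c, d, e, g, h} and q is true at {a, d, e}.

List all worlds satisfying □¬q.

{b, d, e, f, g, h}

a: successors {b, e, g}; ¬q there: b:T, e:F, g:T. ✗
b: successors {c}; ¬q there: c:T. ✓
c: successors {d, f, h}; ¬q there: d:F, f:T, h:T. ✗
d: no successors, so □¬q holds vacuously. ✓
e: no successors, so □¬q holds vacuously. ✓
f: no successors, so □¬q holds vacuously. ✓
g: no successors, so □¬q holds vacuously. ✓
h: no successors, so □¬q holds vacuously. ✓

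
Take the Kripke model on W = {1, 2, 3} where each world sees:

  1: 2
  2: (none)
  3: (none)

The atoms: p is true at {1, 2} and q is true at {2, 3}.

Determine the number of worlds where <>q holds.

1: successors {2}; q there: 2:T. ✓
2: no successors, so <>q fails. ✗
3: no successors, so <>q fails. ✗
Satisfying worlds: {1}.

1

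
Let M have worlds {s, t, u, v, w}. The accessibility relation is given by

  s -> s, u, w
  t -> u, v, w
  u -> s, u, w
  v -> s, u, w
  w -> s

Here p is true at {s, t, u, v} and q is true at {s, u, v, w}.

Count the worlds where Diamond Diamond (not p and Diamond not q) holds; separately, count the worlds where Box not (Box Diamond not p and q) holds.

0 and 1

For Diamond Diamond (not p and Diamond not q):
s: successors {s, u, w}; Diamond (not p and Diamond not q) there: s:F, u:F, w:F. ✗
t: successors {u, v, w}; Diamond (not p and Diamond not q) there: u:F, v:F, w:F. ✗
u: successors {s, u, w}; Diamond (not p and Diamond not q) there: s:F, u:F, w:F. ✗
v: successors {s, u, w}; Diamond (not p and Diamond not q) there: s:F, u:F, w:F. ✗
w: successors {s}; Diamond (not p and Diamond not q) there: s:F. ✗
— 0 worlds.
For Box not (Box Diamond not p and q):
s: successors {s, u, w}; not (Box Diamond not p and q) there: s:T, u:T, w:F. ✗
t: successors {u, v, w}; not (Box Diamond not p and q) there: u:T, v:T, w:F. ✗
u: successors {s, u, w}; not (Box Diamond not p and q) there: s:T, u:T, w:F. ✗
v: successors {s, u, w}; not (Box Diamond not p and q) there: s:T, u:T, w:F. ✗
w: successors {s}; not (Box Diamond not p and q) there: s:T. ✓
— 1 world.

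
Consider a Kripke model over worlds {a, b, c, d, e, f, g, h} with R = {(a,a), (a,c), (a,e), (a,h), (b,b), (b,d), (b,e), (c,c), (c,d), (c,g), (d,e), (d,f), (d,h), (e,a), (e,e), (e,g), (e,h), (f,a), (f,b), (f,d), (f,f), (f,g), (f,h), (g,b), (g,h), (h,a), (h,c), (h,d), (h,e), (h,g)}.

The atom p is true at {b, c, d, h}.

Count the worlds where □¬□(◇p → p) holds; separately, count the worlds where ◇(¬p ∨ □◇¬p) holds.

4 and 8

For □¬□(◇p → p):
a: successors {a, c, e, h}; ¬□(◇p → p) there: a:T, c:T, e:T, h:T. ✓
b: successors {b, d, e}; ¬□(◇p → p) there: b:T, d:T, e:T. ✓
c: successors {c, d, g}; ¬□(◇p → p) there: c:T, d:T, g:F. ✗
d: successors {e, f, h}; ¬□(◇p → p) there: e:T, f:T, h:T. ✓
e: successors {a, e, g, h}; ¬□(◇p → p) there: a:T, e:T, g:F, h:T. ✗
f: successors {a, b, d, f, g, h}; ¬□(◇p → p) there: a:T, b:T, d:T, f:T, g:F, h:T. ✗
g: successors {b, h}; ¬□(◇p → p) there: b:T, h:T. ✓
h: successors {a, c, d, e, g}; ¬□(◇p → p) there: a:T, c:T, d:T, e:T, g:F. ✗
— 4 worlds.
For ◇(¬p ∨ □◇¬p):
a: successors {a, c, e, h}; ¬p ∨ □◇¬p there: a:T, c:F, e:T, h:F. ✓
b: successors {b, d, e}; ¬p ∨ □◇¬p there: b:T, d:T, e:T. ✓
c: successors {c, d, g}; ¬p ∨ □◇¬p there: c:F, d:T, g:T. ✓
d: successors {e, f, h}; ¬p ∨ □◇¬p there: e:T, f:T, h:F. ✓
e: successors {a, e, g, h}; ¬p ∨ □◇¬p there: a:T, e:T, g:T, h:F. ✓
f: successors {a, b, d, f, g, h}; ¬p ∨ □◇¬p there: a:T, b:T, d:T, f:T, g:T, h:F. ✓
g: successors {b, h}; ¬p ∨ □◇¬p there: b:T, h:F. ✓
h: successors {a, c, d, e, g}; ¬p ∨ □◇¬p there: a:T, c:F, d:T, e:T, g:T. ✓
— 8 worlds.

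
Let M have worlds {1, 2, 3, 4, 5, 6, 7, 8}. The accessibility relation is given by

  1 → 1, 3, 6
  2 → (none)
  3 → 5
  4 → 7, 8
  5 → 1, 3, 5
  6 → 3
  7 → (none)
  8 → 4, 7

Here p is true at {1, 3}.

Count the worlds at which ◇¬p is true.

5

1: successors {1, 3, 6}; ¬p there: 1:F, 3:F, 6:T. ✓
2: no successors, so ◇¬p fails. ✗
3: successors {5}; ¬p there: 5:T. ✓
4: successors {7, 8}; ¬p there: 7:T, 8:T. ✓
5: successors {1, 3, 5}; ¬p there: 1:F, 3:F, 5:T. ✓
6: successors {3}; ¬p there: 3:F. ✗
7: no successors, so ◇¬p fails. ✗
8: successors {4, 7}; ¬p there: 4:T, 7:T. ✓
Satisfying worlds: {1, 3, 4, 5, 8}.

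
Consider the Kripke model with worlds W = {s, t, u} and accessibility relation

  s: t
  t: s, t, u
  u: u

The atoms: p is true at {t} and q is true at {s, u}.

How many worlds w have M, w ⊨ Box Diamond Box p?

s: successors {t}; Diamond Box p there: t:T. ✓
t: successors {s, t, u}; Diamond Box p there: s:F, t:T, u:F. ✗
u: successors {u}; Diamond Box p there: u:F. ✗
Satisfying worlds: {s}.

1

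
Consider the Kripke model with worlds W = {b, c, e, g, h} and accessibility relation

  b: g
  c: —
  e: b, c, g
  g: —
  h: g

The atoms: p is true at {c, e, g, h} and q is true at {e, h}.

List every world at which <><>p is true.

b: successors {g}; <>p there: g:F. ✗
c: no successors, so <><>p fails. ✗
e: successors {b, c, g}; <>p there: b:T, c:F, g:F. ✓
g: no successors, so <><>p fails. ✗
h: successors {g}; <>p there: g:F. ✗

{e}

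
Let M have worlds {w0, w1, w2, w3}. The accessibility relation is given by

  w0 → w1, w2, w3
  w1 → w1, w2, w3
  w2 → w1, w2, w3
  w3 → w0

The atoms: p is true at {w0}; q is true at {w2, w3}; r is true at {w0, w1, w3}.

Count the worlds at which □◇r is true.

w0: successors {w1, w2, w3}; ◇r there: w1:T, w2:T, w3:T. ✓
w1: successors {w1, w2, w3}; ◇r there: w1:T, w2:T, w3:T. ✓
w2: successors {w1, w2, w3}; ◇r there: w1:T, w2:T, w3:T. ✓
w3: successors {w0}; ◇r there: w0:T. ✓
Satisfying worlds: {w0, w1, w2, w3}.

4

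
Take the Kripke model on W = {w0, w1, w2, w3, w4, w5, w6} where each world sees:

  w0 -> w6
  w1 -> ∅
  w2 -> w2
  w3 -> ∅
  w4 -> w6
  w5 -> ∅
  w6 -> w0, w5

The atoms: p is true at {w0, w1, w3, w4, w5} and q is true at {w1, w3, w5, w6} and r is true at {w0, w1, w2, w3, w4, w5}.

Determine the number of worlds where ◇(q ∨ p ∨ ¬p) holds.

4

w0: successors {w6}; q ∨ p ∨ ¬p there: w6:T. ✓
w1: no successors, so ◇(q ∨ p ∨ ¬p) fails. ✗
w2: successors {w2}; q ∨ p ∨ ¬p there: w2:T. ✓
w3: no successors, so ◇(q ∨ p ∨ ¬p) fails. ✗
w4: successors {w6}; q ∨ p ∨ ¬p there: w6:T. ✓
w5: no successors, so ◇(q ∨ p ∨ ¬p) fails. ✗
w6: successors {w0, w5}; q ∨ p ∨ ¬p there: w0:T, w5:T. ✓
Satisfying worlds: {w0, w2, w4, w6}.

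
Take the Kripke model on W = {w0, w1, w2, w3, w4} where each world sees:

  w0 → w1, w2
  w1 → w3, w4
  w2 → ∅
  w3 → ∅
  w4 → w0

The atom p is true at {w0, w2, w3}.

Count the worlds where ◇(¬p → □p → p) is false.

w0: successors {w1, w2}; ¬p → □p → p there: w1:T, w2:T. ✓
w1: successors {w3, w4}; ¬p → □p → p there: w3:T, w4:F. ✓
w2: no successors, so ◇(¬p → □p → p) fails. ✗
w3: no successors, so ◇(¬p → □p → p) fails. ✗
w4: successors {w0}; ¬p → □p → p there: w0:T. ✓
Satisfying worlds: {w0, w1, w4}.
So ◇(¬p → □p → p) fails at the other 2 worlds.

2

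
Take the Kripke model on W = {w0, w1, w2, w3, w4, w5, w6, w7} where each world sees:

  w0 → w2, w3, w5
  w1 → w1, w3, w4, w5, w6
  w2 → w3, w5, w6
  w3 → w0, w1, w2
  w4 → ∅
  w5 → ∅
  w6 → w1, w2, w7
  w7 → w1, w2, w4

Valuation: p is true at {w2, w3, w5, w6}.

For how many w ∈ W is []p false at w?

4

w0: successors {w2, w3, w5}; p there: w2:T, w3:T, w5:T. ✓
w1: successors {w1, w3, w4, w5, w6}; p there: w1:F, w3:T, w4:F, w5:T, w6:T. ✗
w2: successors {w3, w5, w6}; p there: w3:T, w5:T, w6:T. ✓
w3: successors {w0, w1, w2}; p there: w0:F, w1:F, w2:T. ✗
w4: no successors, so []p holds vacuously. ✓
w5: no successors, so []p holds vacuously. ✓
w6: successors {w1, w2, w7}; p there: w1:F, w2:T, w7:F. ✗
w7: successors {w1, w2, w4}; p there: w1:F, w2:T, w4:F. ✗
Satisfying worlds: {w0, w2, w4, w5}.
So []p fails at the other 4 worlds.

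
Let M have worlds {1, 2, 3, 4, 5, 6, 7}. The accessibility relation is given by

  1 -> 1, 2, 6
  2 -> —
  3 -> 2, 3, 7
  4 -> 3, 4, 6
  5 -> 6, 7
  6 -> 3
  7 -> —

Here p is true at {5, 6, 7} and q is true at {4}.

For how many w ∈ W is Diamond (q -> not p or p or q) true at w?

5

1: successors {1, 2, 6}; q -> not p or p or q there: 1:T, 2:T, 6:T. ✓
2: no successors, so Diamond (q -> not p or p or q) fails. ✗
3: successors {2, 3, 7}; q -> not p or p or q there: 2:T, 3:T, 7:T. ✓
4: successors {3, 4, 6}; q -> not p or p or q there: 3:T, 4:T, 6:T. ✓
5: successors {6, 7}; q -> not p or p or q there: 6:T, 7:T. ✓
6: successors {3}; q -> not p or p or q there: 3:T. ✓
7: no successors, so Diamond (q -> not p or p or q) fails. ✗
Satisfying worlds: {1, 3, 4, 5, 6}.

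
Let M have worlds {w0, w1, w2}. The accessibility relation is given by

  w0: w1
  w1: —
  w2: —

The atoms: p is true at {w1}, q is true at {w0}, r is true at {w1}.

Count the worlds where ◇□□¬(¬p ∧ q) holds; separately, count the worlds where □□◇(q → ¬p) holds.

1 and 3

For ◇□□¬(¬p ∧ q):
w0: successors {w1}; □□¬(¬p ∧ q) there: w1:T. ✓
w1: no successors, so ◇□□¬(¬p ∧ q) fails. ✗
w2: no successors, so ◇□□¬(¬p ∧ q) fails. ✗
— 1 world.
For □□◇(q → ¬p):
w0: successors {w1}; □◇(q → ¬p) there: w1:T. ✓
w1: no successors, so □□◇(q → ¬p) holds vacuously. ✓
w2: no successors, so □□◇(q → ¬p) holds vacuously. ✓
— 3 worlds.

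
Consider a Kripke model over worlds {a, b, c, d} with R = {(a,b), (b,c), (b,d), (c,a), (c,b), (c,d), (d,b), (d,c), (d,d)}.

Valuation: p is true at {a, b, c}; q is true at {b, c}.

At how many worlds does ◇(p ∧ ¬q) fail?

a: successors {b}; p ∧ ¬q there: b:F. ✗
b: successors {c, d}; p ∧ ¬q there: c:F, d:F. ✗
c: successors {a, b, d}; p ∧ ¬q there: a:T, b:F, d:F. ✓
d: successors {b, c, d}; p ∧ ¬q there: b:F, c:F, d:F. ✗
Satisfying worlds: {c}.
So ◇(p ∧ ¬q) fails at the other 3 worlds.

3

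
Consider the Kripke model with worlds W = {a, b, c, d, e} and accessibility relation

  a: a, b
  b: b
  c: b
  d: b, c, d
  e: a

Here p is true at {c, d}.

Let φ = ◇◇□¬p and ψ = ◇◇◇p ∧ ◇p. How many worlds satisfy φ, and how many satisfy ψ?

For ◇◇□¬p:
a: successors {a, b}; ◇□¬p there: a:T, b:T. ✓
b: successors {b}; ◇□¬p there: b:T. ✓
c: successors {b}; ◇□¬p there: b:T. ✓
d: successors {b, c, d}; ◇□¬p there: b:T, c:T, d:T. ✓
e: successors {a}; ◇□¬p there: a:T. ✓
— 5 worlds.
For ◇◇◇p ∧ ◇p:
a: ◇◇◇p is F, ◇p is F. ✗
b: ◇◇◇p is F, ◇p is F. ✗
c: ◇◇◇p is F, ◇p is F. ✗
d: ◇◇◇p is T, ◇p is T. ✓
e: ◇◇◇p is F, ◇p is F. ✗
— 1 world.

5 and 1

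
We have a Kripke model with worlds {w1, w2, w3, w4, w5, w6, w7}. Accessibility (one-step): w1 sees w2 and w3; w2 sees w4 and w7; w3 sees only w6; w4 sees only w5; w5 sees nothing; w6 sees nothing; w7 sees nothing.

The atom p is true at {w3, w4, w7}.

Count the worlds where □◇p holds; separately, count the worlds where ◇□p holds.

3 and 4

For □◇p:
w1: successors {w2, w3}; ◇p there: w2:T, w3:F. ✗
w2: successors {w4, w7}; ◇p there: w4:F, w7:F. ✗
w3: successors {w6}; ◇p there: w6:F. ✗
w4: successors {w5}; ◇p there: w5:F. ✗
w5: no successors, so □◇p holds vacuously. ✓
w6: no successors, so □◇p holds vacuously. ✓
w7: no successors, so □◇p holds vacuously. ✓
— 3 worlds.
For ◇□p:
w1: successors {w2, w3}; □p there: w2:T, w3:F. ✓
w2: successors {w4, w7}; □p there: w4:F, w7:T. ✓
w3: successors {w6}; □p there: w6:T. ✓
w4: successors {w5}; □p there: w5:T. ✓
w5: no successors, so ◇□p fails. ✗
w6: no successors, so ◇□p fails. ✗
w7: no successors, so ◇□p fails. ✗
— 4 worlds.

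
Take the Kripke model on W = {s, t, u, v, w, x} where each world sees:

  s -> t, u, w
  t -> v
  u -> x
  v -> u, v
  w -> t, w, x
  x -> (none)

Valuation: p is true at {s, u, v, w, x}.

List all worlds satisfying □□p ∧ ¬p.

s: □□p is F, ¬p is F. ✗
t: □□p is T, ¬p is T. ✓
u: □□p is T, ¬p is F. ✗
v: □□p is T, ¬p is F. ✗
w: □□p is F, ¬p is F. ✗
x: □□p is T, ¬p is F. ✗

{t}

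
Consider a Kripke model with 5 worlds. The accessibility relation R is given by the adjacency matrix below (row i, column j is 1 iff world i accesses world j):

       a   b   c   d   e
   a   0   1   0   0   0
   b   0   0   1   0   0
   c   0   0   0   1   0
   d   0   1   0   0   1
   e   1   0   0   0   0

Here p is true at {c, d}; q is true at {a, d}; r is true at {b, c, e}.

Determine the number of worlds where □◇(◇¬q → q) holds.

a: successors {b}; ◇(◇¬q → q) there: b:T. ✓
b: successors {c}; ◇(◇¬q → q) there: c:T. ✓
c: successors {d}; ◇(◇¬q → q) there: d:T. ✓
d: successors {b, e}; ◇(◇¬q → q) there: b:T, e:T. ✓
e: successors {a}; ◇(◇¬q → q) there: a:F. ✗
Satisfying worlds: {a, b, c, d}.

4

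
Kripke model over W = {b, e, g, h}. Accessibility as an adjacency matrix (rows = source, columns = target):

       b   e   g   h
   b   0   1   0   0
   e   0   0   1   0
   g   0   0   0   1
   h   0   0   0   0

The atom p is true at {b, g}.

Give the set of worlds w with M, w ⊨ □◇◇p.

{h}

b: successors {e}; ◇◇p there: e:F. ✗
e: successors {g}; ◇◇p there: g:F. ✗
g: successors {h}; ◇◇p there: h:F. ✗
h: no successors, so □◇◇p holds vacuously. ✓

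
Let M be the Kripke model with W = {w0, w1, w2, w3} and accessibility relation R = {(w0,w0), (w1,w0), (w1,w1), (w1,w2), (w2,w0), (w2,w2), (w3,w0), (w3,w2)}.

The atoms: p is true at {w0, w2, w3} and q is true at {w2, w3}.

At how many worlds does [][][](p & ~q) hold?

1

w0: successors {w0}; [][](p & ~q) there: w0:T. ✓
w1: successors {w0, w1, w2}; [][](p & ~q) there: w0:T, w1:F, w2:F. ✗
w2: successors {w0, w2}; [][](p & ~q) there: w0:T, w2:F. ✗
w3: successors {w0, w2}; [][](p & ~q) there: w0:T, w2:F. ✗
Satisfying worlds: {w0}.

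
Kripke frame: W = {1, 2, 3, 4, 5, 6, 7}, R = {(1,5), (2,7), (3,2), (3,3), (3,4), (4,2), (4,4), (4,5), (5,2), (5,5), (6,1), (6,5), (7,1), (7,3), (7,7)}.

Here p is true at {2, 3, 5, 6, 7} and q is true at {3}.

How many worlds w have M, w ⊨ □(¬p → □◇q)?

1: successors {5}; ¬p → □◇q there: 5:T. ✓
2: successors {7}; ¬p → □◇q there: 7:T. ✓
3: successors {2, 3, 4}; ¬p → □◇q there: 2:T, 3:T, 4:F. ✗
4: successors {2, 4, 5}; ¬p → □◇q there: 2:T, 4:F, 5:T. ✗
5: successors {2, 5}; ¬p → □◇q there: 2:T, 5:T. ✓
6: successors {1, 5}; ¬p → □◇q there: 1:F, 5:T. ✗
7: successors {1, 3, 7}; ¬p → □◇q there: 1:F, 3:T, 7:T. ✗
Satisfying worlds: {1, 2, 5}.

3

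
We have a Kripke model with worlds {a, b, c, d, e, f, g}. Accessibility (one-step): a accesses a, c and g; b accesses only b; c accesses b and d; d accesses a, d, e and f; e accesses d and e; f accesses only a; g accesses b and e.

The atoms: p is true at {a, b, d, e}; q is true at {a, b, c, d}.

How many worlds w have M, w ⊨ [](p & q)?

3

a: successors {a, c, g}; p & q there: a:T, c:F, g:F. ✗
b: successors {b}; p & q there: b:T. ✓
c: successors {b, d}; p & q there: b:T, d:T. ✓
d: successors {a, d, e, f}; p & q there: a:T, d:T, e:F, f:F. ✗
e: successors {d, e}; p & q there: d:T, e:F. ✗
f: successors {a}; p & q there: a:T. ✓
g: successors {b, e}; p & q there: b:T, e:F. ✗
Satisfying worlds: {b, c, f}.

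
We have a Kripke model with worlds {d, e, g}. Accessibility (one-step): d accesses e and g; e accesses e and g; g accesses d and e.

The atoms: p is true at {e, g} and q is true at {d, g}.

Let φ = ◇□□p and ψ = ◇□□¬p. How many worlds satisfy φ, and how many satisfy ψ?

For ◇□□p:
d: successors {e, g}; □□p there: e:F, g:T. ✓
e: successors {e, g}; □□p there: e:F, g:T. ✓
g: successors {d, e}; □□p there: d:F, e:F. ✗
— 2 worlds.
For ◇□□¬p:
d: successors {e, g}; □□¬p there: e:F, g:F. ✗
e: successors {e, g}; □□¬p there: e:F, g:F. ✗
g: successors {d, e}; □□¬p there: d:F, e:F. ✗
— 0 worlds.

2 and 0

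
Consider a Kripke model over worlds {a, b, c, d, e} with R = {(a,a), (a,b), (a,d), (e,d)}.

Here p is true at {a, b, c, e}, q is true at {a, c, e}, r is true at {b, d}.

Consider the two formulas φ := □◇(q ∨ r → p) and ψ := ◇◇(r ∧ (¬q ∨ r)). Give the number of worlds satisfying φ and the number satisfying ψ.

For □◇(q ∨ r → p):
a: successors {a, b, d}; ◇(q ∨ r → p) there: a:T, b:F, d:F. ✗
b: no successors, so □◇(q ∨ r → p) holds vacuously. ✓
c: no successors, so □◇(q ∨ r → p) holds vacuously. ✓
d: no successors, so □◇(q ∨ r → p) holds vacuously. ✓
e: successors {d}; ◇(q ∨ r → p) there: d:F. ✗
— 3 worlds.
For ◇◇(r ∧ (¬q ∨ r)):
a: successors {a, b, d}; ◇(r ∧ (¬q ∨ r)) there: a:T, b:F, d:F. ✓
b: no successors, so ◇◇(r ∧ (¬q ∨ r)) fails. ✗
c: no successors, so ◇◇(r ∧ (¬q ∨ r)) fails. ✗
d: no successors, so ◇◇(r ∧ (¬q ∨ r)) fails. ✗
e: successors {d}; ◇(r ∧ (¬q ∨ r)) there: d:F. ✗
— 1 world.

3 and 1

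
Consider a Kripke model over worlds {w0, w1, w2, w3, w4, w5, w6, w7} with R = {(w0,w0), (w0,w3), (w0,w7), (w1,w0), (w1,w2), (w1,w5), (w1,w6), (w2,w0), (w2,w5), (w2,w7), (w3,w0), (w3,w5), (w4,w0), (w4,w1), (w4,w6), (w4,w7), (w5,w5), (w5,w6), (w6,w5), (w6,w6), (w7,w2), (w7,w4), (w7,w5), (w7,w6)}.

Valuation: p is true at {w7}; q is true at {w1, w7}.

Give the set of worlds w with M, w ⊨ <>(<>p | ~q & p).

w0: successors {w0, w3, w7}; <>p | ~q & p there: w0:T, w3:F, w7:F. ✓
w1: successors {w0, w2, w5, w6}; <>p | ~q & p there: w0:T, w2:T, w5:F, w6:F. ✓
w2: successors {w0, w5, w7}; <>p | ~q & p there: w0:T, w5:F, w7:F. ✓
w3: successors {w0, w5}; <>p | ~q & p there: w0:T, w5:F. ✓
w4: successors {w0, w1, w6, w7}; <>p | ~q & p there: w0:T, w1:F, w6:F, w7:F. ✓
w5: successors {w5, w6}; <>p | ~q & p there: w5:F, w6:F. ✗
w6: successors {w5, w6}; <>p | ~q & p there: w5:F, w6:F. ✗
w7: successors {w2, w4, w5, w6}; <>p | ~q & p there: w2:T, w4:T, w5:F, w6:F. ✓

{w0, w1, w2, w3, w4, w7}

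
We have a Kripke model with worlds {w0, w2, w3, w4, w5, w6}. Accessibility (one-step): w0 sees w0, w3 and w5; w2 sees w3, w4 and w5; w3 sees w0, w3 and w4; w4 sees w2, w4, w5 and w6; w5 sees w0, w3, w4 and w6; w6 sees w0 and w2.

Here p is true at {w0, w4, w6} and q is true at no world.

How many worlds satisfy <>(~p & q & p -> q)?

w0: successors {w0, w3, w5}; ~p & q & p -> q there: w0:T, w3:T, w5:T. ✓
w2: successors {w3, w4, w5}; ~p & q & p -> q there: w3:T, w4:T, w5:T. ✓
w3: successors {w0, w3, w4}; ~p & q & p -> q there: w0:T, w3:T, w4:T. ✓
w4: successors {w2, w4, w5, w6}; ~p & q & p -> q there: w2:T, w4:T, w5:T, w6:T. ✓
w5: successors {w0, w3, w4, w6}; ~p & q & p -> q there: w0:T, w3:T, w4:T, w6:T. ✓
w6: successors {w0, w2}; ~p & q & p -> q there: w0:T, w2:T. ✓
Satisfying worlds: {w0, w2, w3, w4, w5, w6}.

6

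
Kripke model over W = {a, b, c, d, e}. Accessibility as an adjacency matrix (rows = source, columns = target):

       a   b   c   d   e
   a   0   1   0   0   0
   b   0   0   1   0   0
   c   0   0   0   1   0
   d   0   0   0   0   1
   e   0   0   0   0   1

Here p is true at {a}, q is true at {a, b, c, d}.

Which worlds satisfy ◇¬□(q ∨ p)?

a: successors {b}; ¬□(q ∨ p) there: b:F. ✗
b: successors {c}; ¬□(q ∨ p) there: c:F. ✗
c: successors {d}; ¬□(q ∨ p) there: d:T. ✓
d: successors {e}; ¬□(q ∨ p) there: e:T. ✓
e: successors {e}; ¬□(q ∨ p) there: e:T. ✓

{c, d, e}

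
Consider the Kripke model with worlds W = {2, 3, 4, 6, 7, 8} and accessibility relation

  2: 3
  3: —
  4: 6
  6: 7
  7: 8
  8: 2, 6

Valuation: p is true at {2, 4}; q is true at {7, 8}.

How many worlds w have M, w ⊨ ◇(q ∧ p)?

0

2: successors {3}; q ∧ p there: 3:F. ✗
3: no successors, so ◇(q ∧ p) fails. ✗
4: successors {6}; q ∧ p there: 6:F. ✗
6: successors {7}; q ∧ p there: 7:F. ✗
7: successors {8}; q ∧ p there: 8:F. ✗
8: successors {2, 6}; q ∧ p there: 2:F, 6:F. ✗
Satisfying worlds: ∅.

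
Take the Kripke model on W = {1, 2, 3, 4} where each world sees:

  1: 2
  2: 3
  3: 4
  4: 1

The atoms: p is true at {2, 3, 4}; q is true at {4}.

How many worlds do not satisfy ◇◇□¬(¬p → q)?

3

1: successors {2}; ◇□¬(¬p → q) there: 2:F. ✗
2: successors {3}; ◇□¬(¬p → q) there: 3:T. ✓
3: successors {4}; ◇□¬(¬p → q) there: 4:F. ✗
4: successors {1}; ◇□¬(¬p → q) there: 1:F. ✗
Satisfying worlds: {2}.
So ◇◇□¬(¬p → q) fails at the other 3 worlds.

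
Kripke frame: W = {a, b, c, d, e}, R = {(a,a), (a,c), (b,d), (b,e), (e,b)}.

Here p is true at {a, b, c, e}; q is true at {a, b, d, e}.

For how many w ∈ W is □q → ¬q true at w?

2

a: □q is F, ¬q is F. ✓
b: □q is T, ¬q is F. ✗
c: □q is T, ¬q is T. ✓
d: □q is T, ¬q is F. ✗
e: □q is T, ¬q is F. ✗
Satisfying worlds: {a, c}.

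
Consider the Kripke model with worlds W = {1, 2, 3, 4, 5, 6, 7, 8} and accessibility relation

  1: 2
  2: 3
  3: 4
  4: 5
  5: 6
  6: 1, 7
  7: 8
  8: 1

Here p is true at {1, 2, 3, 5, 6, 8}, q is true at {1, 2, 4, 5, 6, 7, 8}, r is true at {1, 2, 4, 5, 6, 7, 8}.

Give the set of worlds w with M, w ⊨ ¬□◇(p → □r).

1: □◇(p → □r) is T. ✗
2: □◇(p → □r) is T. ✗
3: □◇(p → □r) is T. ✗
4: □◇(p → □r) is T. ✗
5: □◇(p → □r) is T. ✗
6: □◇(p → □r) is F. ✓
7: □◇(p → □r) is T. ✗
8: □◇(p → □r) is F. ✓

{6, 8}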